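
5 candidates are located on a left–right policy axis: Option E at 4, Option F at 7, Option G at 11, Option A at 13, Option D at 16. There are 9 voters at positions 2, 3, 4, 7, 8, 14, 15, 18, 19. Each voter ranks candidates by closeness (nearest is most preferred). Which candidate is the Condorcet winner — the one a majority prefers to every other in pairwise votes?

Option F

With single-peaked preferences on a line, the Condorcet winner is the candidate closest to the median voter.
The median voter (position 8) is closest to Option F at 7.
Check: Option F vs Option G — voters closer to Option F: 5 of 9.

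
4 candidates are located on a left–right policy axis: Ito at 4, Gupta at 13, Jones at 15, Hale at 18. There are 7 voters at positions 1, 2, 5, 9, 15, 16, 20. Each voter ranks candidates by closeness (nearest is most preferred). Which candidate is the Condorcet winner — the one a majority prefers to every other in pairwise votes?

With single-peaked preferences on a line, the Condorcet winner is the candidate closest to the median voter.
The median voter (position 9) is closest to Gupta at 13.
Check: Gupta vs Hale — voters closer to Gupta: 5 of 7.

Gupta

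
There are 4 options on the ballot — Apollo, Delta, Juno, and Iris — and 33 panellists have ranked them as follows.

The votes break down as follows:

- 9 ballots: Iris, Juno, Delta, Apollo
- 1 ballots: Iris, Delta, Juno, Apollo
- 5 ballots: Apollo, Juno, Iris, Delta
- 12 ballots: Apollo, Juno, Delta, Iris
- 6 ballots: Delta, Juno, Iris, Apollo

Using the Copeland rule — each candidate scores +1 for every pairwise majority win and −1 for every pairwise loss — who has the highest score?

Apollo

Pairwise results:
  Apollo vs Delta: Apollo wins 17–16.
  Apollo vs Juno: Apollo wins 17–16.
  Apollo vs Iris: Apollo wins 17–16.
  Delta vs Juno: Juno wins 26–7.
  Delta vs Iris: Delta wins 18–15.
  Juno vs Iris: Juno wins 23–10.
Copeland scores (wins − losses):
  Apollo: 3 − 0 = 3
  Delta: 1 − 2 = -1
  Juno: 2 − 1 = 1
  Iris: 0 − 3 = -3
Apollo has the best Copeland score.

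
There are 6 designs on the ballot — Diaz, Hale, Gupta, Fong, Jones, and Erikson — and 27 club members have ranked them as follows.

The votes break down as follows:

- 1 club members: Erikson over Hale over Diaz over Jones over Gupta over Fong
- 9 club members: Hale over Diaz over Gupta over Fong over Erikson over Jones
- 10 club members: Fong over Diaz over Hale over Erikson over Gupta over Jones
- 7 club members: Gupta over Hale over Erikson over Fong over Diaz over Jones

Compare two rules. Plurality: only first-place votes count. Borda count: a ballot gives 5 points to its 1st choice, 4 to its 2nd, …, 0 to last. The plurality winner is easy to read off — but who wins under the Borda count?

Plurality first-place counts: Diaz 0, Hale 9, Gupta 7, Fong 10, Jones 0, Erikson 1 → Fong.
Borda totals: Diaz 86, Hale 107, Gupta 73, Fong 82, Jones 2, Erikson 55 → Hale.

Hale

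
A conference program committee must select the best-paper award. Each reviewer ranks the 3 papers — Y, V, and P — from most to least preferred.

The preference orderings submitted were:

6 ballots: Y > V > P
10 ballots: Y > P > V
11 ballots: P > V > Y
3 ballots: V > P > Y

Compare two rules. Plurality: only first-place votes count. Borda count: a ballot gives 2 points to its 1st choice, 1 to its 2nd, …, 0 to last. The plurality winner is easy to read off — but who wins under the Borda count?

Plurality first-place counts: Y 16, V 3, P 11 → Y.
Borda totals: Y 32, V 23, P 35 → P.

P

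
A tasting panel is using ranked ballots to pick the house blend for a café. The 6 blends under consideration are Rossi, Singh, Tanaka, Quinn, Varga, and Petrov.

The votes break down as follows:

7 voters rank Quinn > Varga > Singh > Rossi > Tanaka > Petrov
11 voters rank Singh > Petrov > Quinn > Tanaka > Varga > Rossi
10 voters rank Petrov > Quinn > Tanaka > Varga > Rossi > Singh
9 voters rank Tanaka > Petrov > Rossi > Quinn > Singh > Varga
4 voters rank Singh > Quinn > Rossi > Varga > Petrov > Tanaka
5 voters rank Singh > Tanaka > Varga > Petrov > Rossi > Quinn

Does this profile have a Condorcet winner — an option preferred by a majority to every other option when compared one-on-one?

Head-to-head results (46 voters total):
Rossi vs Singh: Singh wins 27–19.
Rossi vs Tanaka: Tanaka wins 35–11.
Rossi vs Quinn: Quinn wins 32–14.
Rossi vs Varga: Varga wins 33–13.
Rossi vs Petrov: Petrov wins 35–11.
Singh vs Tanaka: Singh wins 27–19.
Singh vs Quinn: Quinn wins 26–20.
Singh vs Varga: Singh wins 29–17.
Singh vs Petrov: Singh wins 27–19.
Tanaka vs Quinn: Quinn wins 32–14.
Tanaka vs Varga: Tanaka wins 35–11.
Tanaka vs Petrov: Petrov wins 25–21.
Quinn vs Varga: Quinn wins 41–5.
Quinn vs Petrov: Petrov wins 35–11.
Varga vs Petrov: Petrov wins 30–16.
No candidate beats all others: Singh beats Petrov beats Quinn beats Singh, a majority cycle.

No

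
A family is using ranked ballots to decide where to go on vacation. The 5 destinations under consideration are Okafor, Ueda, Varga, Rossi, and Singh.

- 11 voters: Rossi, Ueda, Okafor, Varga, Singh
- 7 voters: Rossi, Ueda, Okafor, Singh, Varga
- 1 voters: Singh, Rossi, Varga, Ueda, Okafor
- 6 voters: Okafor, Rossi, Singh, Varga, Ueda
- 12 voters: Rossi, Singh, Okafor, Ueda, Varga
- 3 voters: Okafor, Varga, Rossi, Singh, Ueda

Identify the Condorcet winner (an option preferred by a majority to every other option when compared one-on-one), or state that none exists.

Head-to-head results (40 voters total):
Okafor vs Ueda: Okafor wins 21–19.
Okafor vs Varga: Okafor wins 39–1.
Okafor vs Rossi: Rossi wins 31–9.
Okafor vs Singh: Okafor wins 27–13.
Ueda vs Varga: Ueda wins 30–10.
Ueda vs Rossi: Rossi wins 40–0.
Ueda vs Singh: Singh wins 22–18.
Varga vs Rossi: Rossi wins 37–3.
Varga vs Singh: Singh wins 26–14.
Rossi vs Singh: Rossi wins 39–1.
Rossi beats each rival — Okafor (31–9), Ueda (40–0), Varga (37–3), Singh (39–1) — so Rossi is the Condorcet winner.

Rossi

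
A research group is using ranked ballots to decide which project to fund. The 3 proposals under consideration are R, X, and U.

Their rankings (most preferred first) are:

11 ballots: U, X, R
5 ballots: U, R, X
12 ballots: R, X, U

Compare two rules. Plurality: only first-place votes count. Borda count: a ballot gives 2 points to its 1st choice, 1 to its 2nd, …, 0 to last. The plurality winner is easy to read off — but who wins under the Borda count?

Plurality first-place counts: R 12, X 0, U 16 → U.
Borda totals: R 29, X 23, U 32 → U.

U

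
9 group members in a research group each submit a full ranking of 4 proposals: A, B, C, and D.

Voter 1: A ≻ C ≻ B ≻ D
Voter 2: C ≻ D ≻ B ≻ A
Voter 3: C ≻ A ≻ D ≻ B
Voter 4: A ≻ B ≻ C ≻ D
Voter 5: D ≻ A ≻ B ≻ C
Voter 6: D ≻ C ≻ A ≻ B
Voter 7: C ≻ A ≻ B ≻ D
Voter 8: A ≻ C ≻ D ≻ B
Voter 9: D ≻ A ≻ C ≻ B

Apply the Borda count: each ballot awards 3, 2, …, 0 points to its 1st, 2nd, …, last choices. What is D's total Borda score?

Borda scores:
  A: 3 + 0 + 2 + 3 + 2 + 1 + 2 + 3 + 2 = 18
  B: 1 + 1 + 0 + 2 + 1 + 0 + 1 + 0 + 0 = 6
  C: 2 + 3 + 3 + 1 + 0 + 2 + 3 + 2 + 1 = 17
  D: 0 + 2 + 1 + 0 + 3 + 3 + 0 + 1 + 3 = 13

13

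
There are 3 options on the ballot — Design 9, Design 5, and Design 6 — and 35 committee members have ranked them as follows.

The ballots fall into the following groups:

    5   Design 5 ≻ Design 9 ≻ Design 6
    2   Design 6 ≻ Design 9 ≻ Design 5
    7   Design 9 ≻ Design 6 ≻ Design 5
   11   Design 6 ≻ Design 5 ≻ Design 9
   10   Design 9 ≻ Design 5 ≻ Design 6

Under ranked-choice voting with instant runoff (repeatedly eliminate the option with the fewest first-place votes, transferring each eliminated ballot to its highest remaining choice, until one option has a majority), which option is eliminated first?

Round 1: Design 9 17, Design 6 13, Design 5 5. Design 5 has the fewest and is eliminated.
Round 2: Design 9 22, Design 6 13. Design 9 has a majority.

Design 5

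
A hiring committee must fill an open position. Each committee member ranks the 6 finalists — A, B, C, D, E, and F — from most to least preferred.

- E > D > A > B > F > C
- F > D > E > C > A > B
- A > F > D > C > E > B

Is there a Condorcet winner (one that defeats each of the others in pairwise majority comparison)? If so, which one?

None — there is no Condorcet winner

Head-to-head results (3 voters total):
A vs B: A wins 3–0.
A vs C: A wins 2–1.
A vs D: D wins 2–1.
A vs E: E wins 2–1.
A vs F: A wins 2–1.
B vs C: C wins 2–1.
B vs D: D wins 3–0.
B vs E: E wins 3–0.
B vs F: F wins 2–1.
C vs D: D wins 3–0.
C vs E: E wins 2–1.
C vs F: F wins 3–0.
D vs E: D wins 2–1.
D vs F: F wins 2–1.
E vs F: F wins 2–1.
No candidate beats all others: A beats F beats D beats A, a majority cycle.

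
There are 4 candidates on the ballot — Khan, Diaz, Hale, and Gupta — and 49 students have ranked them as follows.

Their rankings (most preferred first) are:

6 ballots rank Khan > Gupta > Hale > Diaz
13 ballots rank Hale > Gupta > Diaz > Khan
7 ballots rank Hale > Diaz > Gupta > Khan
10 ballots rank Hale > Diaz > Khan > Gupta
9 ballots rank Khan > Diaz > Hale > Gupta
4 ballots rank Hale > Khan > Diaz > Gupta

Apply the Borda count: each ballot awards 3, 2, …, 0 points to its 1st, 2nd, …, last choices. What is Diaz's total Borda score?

Borda scores:
  Khan: 6·3 + 13·0 + 7·0 + 10·1 + 9·3 + 4·2 = 63
  Diaz: 6·0 + 13·1 + 7·2 + 10·2 + 9·2 + 4·1 = 69
  Hale: 6·1 + 13·3 + 7·3 + 10·3 + 9·1 + 4·3 = 117
  Gupta: 6·2 + 13·2 + 7·1 + 10·0 + 9·0 + 4·0 = 45

69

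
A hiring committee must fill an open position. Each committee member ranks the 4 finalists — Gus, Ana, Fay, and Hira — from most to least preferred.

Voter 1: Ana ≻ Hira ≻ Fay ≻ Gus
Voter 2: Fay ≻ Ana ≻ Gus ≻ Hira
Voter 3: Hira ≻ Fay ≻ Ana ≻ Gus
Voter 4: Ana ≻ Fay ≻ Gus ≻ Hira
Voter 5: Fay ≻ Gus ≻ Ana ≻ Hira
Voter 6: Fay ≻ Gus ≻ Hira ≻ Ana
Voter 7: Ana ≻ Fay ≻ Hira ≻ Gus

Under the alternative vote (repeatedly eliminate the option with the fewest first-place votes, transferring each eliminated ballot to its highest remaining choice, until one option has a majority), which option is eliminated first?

Gus

Round 1: Ana 3, Fay 3, Hira 1, Gus 0. Gus has the fewest and is eliminated.
Round 2: Ana 3, Fay 3, Hira 1. Hira has the fewest and is eliminated.
Round 3: Fay 4, Ana 3. Fay has a majority.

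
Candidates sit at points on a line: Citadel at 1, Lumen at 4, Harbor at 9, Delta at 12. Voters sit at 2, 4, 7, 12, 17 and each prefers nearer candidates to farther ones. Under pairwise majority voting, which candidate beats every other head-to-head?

Harbor

With single-peaked preferences on a line, the Condorcet winner is the candidate closest to the median voter.
The median voter (position 7) is closest to Harbor at 9.
Check: Harbor vs Lumen — voters closer to Harbor: 3 of 5.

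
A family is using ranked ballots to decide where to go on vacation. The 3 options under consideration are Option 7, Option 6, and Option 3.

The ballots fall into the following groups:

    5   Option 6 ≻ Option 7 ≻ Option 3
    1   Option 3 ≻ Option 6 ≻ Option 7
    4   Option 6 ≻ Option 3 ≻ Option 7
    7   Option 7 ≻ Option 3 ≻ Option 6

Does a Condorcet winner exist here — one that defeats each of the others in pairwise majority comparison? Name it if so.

Option 6

Head-to-head results (17 voters total):
Option 7 vs Option 6: Option 6 wins 10–7.
Option 7 vs Option 3: Option 7 wins 12–5.
Option 6 vs Option 3: Option 6 wins 9–8.
Option 6 beats each rival — Option 7 (10–7), Option 3 (9–8) — so Option 6 is the Condorcet winner.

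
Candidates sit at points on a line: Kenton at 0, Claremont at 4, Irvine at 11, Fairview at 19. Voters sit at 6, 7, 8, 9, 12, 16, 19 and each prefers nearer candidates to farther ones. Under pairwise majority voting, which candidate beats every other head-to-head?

With single-peaked preferences on a line, the Condorcet winner is the candidate closest to the median voter.
The median voter (position 9) is closest to Irvine at 11.
Check: Irvine vs Fairview — voters closer to Irvine: 5 of 7.

Irvine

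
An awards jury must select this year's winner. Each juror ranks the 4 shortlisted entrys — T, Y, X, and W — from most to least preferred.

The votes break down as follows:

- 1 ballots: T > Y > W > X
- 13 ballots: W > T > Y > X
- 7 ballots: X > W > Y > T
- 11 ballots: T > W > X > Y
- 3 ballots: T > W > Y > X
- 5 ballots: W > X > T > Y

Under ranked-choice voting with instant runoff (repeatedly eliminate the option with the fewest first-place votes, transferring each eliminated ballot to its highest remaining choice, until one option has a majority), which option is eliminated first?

Y

Round 1: W 18, T 15, X 7, Y 0. Y has the fewest and is eliminated.
Round 2: W 18, T 15, X 7. X has the fewest and is eliminated.
Round 3: W 25, T 15. W has a majority.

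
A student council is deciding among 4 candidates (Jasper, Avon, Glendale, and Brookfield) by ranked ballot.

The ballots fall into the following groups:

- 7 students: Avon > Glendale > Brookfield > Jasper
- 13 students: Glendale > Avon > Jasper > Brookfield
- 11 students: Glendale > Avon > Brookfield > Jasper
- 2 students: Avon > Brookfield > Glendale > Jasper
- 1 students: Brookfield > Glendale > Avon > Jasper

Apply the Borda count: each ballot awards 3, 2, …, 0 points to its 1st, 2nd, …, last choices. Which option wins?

Glendale

Borda scores:
  Jasper: 7·0 + 13·1 + 11·0 + 2·0 + 0 = 13
  Avon: 7·3 + 13·2 + 11·2 + 2·3 + 1 = 76
  Glendale: 7·2 + 13·3 + 11·3 + 2·1 + 2 = 90
  Brookfield: 7·1 + 13·0 + 11·1 + 2·2 + 3 = 25
Glendale has the highest total.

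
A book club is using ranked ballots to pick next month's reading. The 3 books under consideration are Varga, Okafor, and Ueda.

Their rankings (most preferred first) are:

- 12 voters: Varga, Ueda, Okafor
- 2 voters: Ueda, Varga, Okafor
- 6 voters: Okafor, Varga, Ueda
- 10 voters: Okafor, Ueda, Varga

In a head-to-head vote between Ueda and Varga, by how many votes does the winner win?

6

Ballots ranking Ueda above Varga: 2+10 = 12.
Ballots ranking Varga above Ueda: 12+6 = 18.
Varga wins 18–12, a margin of 6.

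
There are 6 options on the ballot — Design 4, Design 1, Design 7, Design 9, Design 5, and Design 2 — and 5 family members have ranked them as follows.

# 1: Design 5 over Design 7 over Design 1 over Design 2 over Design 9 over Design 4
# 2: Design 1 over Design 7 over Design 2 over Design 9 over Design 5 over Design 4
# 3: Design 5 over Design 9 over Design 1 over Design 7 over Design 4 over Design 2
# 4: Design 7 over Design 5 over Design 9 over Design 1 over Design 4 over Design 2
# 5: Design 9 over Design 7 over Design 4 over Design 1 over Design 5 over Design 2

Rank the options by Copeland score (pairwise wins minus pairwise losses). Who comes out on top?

Design 7

Pairwise results:
  Design 4 vs Design 1: Design 1 wins 4–1.
  Design 4 vs Design 7: Design 7 wins 5–0.
  Design 4 vs Design 9: Design 9 wins 5–0.
  Design 4 vs Design 5: Design 5 wins 4–1.
  Design 4 vs Design 2: Design 4 wins 3–2.
  Design 1 vs Design 7: Design 7 wins 3–2.
  Design 1 vs Design 9: Design 9 wins 3–2.
  Design 1 vs Design 5: Design 5 wins 3–2.
  Design 1 vs Design 2: Design 1 wins 5–0.
  Design 7 vs Design 9: Design 7 wins 3–2.
  Design 7 vs Design 5: Design 7 wins 3–2.
  Design 7 vs Design 2: Design 7 wins 5–0.
  Design 9 vs Design 5: Design 5 wins 3–2.
  Design 9 vs Design 2: Design 9 wins 3–2.
  Design 5 vs Design 2: Design 5 wins 4–1.
Copeland scores (wins − losses):
  Design 4: 1 − 4 = -3
  Design 1: 2 − 3 = -1
  Design 7: 5 − 0 = 5
  Design 9: 3 − 2 = 1
  Design 5: 4 − 1 = 3
  Design 2: 0 − 5 = -5
Design 7 has the best Copeland score.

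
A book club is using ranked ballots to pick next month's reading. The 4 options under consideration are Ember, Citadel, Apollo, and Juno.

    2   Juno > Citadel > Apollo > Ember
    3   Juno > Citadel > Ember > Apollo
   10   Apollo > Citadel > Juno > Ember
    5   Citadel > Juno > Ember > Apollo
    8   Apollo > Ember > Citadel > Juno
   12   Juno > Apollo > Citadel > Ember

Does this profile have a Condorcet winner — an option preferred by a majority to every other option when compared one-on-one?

Head-to-head results (40 voters total):
Ember vs Citadel: Citadel wins 32–8.
Ember vs Apollo: Apollo wins 32–8.
Ember vs Juno: Juno wins 32–8.
Citadel vs Apollo: Apollo wins 30–10.
Citadel vs Juno: Citadel wins 23–17.
Apollo vs Juno: Juno wins 22–18.
No candidate beats all others: Citadel beats Juno beats Apollo beats Citadel, a majority cycle.

No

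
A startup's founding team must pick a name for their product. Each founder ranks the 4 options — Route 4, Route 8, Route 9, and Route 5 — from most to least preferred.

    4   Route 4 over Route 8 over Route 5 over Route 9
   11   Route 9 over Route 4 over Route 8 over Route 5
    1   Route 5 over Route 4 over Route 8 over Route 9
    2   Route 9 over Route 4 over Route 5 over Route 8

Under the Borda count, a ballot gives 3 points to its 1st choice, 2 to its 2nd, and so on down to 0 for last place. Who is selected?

Route 4

Borda scores:
  Route 4: 4·3 + 11·2 + 2 + 2·2 = 40
  Route 8: 4·2 + 11·1 + 1 + 2·0 = 20
  Route 9: 4·0 + 11·3 + 0 + 2·3 = 39
  Route 5: 4·1 + 11·0 + 3 + 2·1 = 9
Route 4 has the highest total.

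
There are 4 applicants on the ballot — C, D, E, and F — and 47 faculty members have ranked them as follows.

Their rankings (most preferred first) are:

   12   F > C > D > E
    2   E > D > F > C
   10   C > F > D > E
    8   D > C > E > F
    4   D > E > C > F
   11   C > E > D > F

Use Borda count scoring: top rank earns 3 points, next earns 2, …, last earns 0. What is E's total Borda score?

Borda scores:
  C: 12·2 + 2·0 + 10·3 + 8·2 + 4·1 + 11·3 = 107
  D: 12·1 + 2·2 + 10·1 + 8·3 + 4·3 + 11·1 = 73
  E: 12·0 + 2·3 + 10·0 + 8·1 + 4·2 + 11·2 = 44
  F: 12·3 + 2·1 + 10·2 + 8·0 + 4·0 + 11·0 = 58

44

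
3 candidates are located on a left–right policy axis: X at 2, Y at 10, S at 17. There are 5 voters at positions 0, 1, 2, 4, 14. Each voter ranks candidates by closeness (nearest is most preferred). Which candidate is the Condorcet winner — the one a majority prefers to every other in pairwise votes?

With single-peaked preferences on a line, the Condorcet winner is the candidate closest to the median voter.
The median voter (position 2) is closest to X at 2.
Check: X vs Y — voters closer to X: 4 of 5.

X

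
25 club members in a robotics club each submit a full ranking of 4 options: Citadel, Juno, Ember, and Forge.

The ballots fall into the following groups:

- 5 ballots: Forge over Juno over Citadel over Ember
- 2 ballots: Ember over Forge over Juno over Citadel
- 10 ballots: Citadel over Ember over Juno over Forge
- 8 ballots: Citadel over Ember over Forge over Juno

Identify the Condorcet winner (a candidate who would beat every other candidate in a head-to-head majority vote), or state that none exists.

Head-to-head results (25 voters total):
Citadel vs Juno: Citadel wins 18–7.
Citadel vs Ember: Citadel wins 23–2.
Citadel vs Forge: Citadel wins 18–7.
Juno vs Ember: Ember wins 20–5.
Juno vs Forge: Forge wins 15–10.
Ember vs Forge: Ember wins 20–5.
Citadel beats each rival — Juno (18–7), Ember (23–2), Forge (18–7) — so Citadel is the Condorcet winner.

Citadel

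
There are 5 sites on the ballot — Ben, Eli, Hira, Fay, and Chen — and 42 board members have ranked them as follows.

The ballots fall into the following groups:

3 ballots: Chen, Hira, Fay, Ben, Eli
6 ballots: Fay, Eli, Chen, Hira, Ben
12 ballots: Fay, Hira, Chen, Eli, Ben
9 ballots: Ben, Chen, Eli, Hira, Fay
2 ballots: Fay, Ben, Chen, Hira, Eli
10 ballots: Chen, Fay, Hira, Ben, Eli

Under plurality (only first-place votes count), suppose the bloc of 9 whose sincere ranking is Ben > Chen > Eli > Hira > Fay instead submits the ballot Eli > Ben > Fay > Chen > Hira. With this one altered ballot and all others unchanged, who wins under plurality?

Fay

First-place totals with the altered ballot: Ben 0, Eli 9, Hira 0, Fay 20, Chen 13.
The winner is unchanged: still Fay.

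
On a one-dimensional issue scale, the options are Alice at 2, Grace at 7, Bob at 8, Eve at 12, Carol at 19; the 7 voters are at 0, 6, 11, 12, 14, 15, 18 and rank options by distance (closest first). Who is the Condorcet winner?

With single-peaked preferences on a line, the Condorcet winner is the candidate closest to the median voter.
The median voter (position 12) is closest to Eve at 12.
Check: Eve vs Bob — voters closer to Eve: 5 of 7.

Eve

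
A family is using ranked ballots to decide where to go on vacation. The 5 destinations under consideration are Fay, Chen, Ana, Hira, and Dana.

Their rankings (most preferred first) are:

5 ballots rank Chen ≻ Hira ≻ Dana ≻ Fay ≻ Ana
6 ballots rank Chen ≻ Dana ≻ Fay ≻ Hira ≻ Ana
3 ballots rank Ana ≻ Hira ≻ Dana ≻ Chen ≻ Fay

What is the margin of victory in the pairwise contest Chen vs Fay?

Ballots ranking Chen above Fay: 5+6+3 = 14.
Ballots ranking Fay above Chen: 0.
Chen wins 14–0, a margin of 14.

14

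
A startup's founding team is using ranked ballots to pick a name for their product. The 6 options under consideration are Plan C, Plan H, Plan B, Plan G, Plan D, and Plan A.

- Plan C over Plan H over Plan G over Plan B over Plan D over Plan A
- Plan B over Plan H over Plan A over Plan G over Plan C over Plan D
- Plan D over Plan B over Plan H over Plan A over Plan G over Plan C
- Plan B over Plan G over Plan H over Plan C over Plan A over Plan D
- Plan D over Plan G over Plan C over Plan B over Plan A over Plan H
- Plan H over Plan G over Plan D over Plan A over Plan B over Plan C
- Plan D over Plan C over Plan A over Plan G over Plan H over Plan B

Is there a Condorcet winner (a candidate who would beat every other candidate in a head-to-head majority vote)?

Head-to-head results (7 voters total):
Plan C vs Plan H: Plan H wins 4–3.
Plan C vs Plan B: Plan B wins 4–3.
Plan C vs Plan G: Plan G wins 5–2.
Plan C vs Plan D: Plan D wins 4–3.
Plan C vs Plan A: Plan C wins 4–3.
Plan H vs Plan B: Plan B wins 4–3.
Plan H vs Plan G: Plan H wins 4–3.
Plan H vs Plan D: Plan H wins 4–3.
Plan H vs Plan A: Plan H wins 5–2.
Plan B vs Plan G: Plan G wins 4–3.
Plan B vs Plan D: Plan D wins 4–3.
Plan B vs Plan A: Plan B wins 5–2.
Plan G vs Plan D: Plan G wins 4–3.
Plan G vs Plan A: Plan G wins 4–3.
Plan D vs Plan A: Plan D wins 5–2.
No candidate beats all others: Plan H beats Plan G beats Plan B beats Plan H, a majority cycle.

No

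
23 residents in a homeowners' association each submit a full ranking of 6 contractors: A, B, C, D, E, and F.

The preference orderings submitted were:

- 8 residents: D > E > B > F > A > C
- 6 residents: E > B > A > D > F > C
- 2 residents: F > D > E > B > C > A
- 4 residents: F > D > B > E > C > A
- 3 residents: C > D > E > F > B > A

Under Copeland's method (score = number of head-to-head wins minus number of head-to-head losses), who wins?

D

Pairwise results:
  A vs B: B wins 23–0.
  A vs C: A wins 14–9.
  A vs D: D wins 17–6.
  A vs E: E wins 23–0.
  A vs F: F wins 17–6.
  B vs C: B wins 20–3.
  B vs D: D wins 17–6.
  B vs E: E wins 19–4.
  B vs F: B wins 14–9.
  C vs D: D wins 20–3.
  C vs E: E wins 20–3.
  C vs F: F wins 20–3.
  D vs E: D wins 17–6.
  D vs F: D wins 17–6.
  E vs F: E wins 17–6.
Copeland scores (wins − losses):
  A: 1 − 4 = -3
  B: 3 − 2 = 1
  C: 0 − 5 = -5
  D: 5 − 0 = 5
  E: 4 − 1 = 3
  F: 2 − 3 = -1
D has the best Copeland score.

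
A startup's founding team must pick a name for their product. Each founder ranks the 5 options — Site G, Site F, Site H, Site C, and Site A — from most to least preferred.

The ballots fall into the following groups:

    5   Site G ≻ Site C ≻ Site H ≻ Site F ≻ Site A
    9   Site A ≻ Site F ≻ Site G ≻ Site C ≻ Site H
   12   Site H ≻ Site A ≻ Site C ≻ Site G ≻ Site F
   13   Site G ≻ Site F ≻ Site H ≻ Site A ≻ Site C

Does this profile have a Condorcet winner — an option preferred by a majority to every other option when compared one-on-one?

No

Head-to-head results (39 voters total):
Site G vs Site F: Site G wins 30–9.
Site G vs Site H: Site G wins 27–12.
Site G vs Site C: Site G wins 27–12.
Site G vs Site A: Site A wins 21–18.
Site F vs Site H: Site F wins 22–17.
Site F vs Site C: Site F wins 22–17.
Site F vs Site A: Site A wins 21–18.
Site H vs Site C: Site H wins 25–14.
Site H vs Site A: Site H wins 30–9.
Site C vs Site A: Site A wins 34–5.
No candidate beats all others: Site G beats Site H beats Site A beats Site G, a majority cycle.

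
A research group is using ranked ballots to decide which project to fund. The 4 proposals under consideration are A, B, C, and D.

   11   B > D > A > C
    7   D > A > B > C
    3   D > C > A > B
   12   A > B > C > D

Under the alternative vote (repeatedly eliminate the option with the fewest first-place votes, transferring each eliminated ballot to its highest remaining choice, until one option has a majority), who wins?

Round 1: A 12, B 11, D 10, C 0. C has the fewest and is eliminated.
Round 2: A 12, B 11, D 10. D has the fewest and is eliminated.
Round 3: A 22, B 11. A has a majority.

A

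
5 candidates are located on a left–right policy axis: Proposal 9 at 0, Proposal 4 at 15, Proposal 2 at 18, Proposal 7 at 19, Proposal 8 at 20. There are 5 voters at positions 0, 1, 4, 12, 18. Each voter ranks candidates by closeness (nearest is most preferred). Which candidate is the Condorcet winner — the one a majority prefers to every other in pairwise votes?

With single-peaked preferences on a line, the Condorcet winner is the candidate closest to the median voter.
The median voter (position 4) is closest to Proposal 9 at 0.
Check: Proposal 9 vs Proposal 8 — voters closer to Proposal 9: 3 of 5.

Proposal 9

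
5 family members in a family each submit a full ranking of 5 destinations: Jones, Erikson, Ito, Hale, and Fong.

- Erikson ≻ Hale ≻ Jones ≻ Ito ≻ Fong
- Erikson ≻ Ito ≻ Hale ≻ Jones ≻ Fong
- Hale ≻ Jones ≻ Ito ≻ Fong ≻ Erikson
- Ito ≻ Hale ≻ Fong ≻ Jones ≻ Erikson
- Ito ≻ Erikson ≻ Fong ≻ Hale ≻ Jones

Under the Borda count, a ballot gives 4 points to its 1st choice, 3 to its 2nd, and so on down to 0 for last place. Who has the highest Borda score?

Ito

Borda scores:
  Jones: 2 + 1 + 3 + 1 + 0 = 7
  Erikson: 4 + 4 + 0 + 0 + 3 = 11
  Ito: 1 + 3 + 2 + 4 + 4 = 14
  Hale: 3 + 2 + 4 + 3 + 1 = 13
  Fong: 0 + 0 + 1 + 2 + 2 = 5
Ito has the highest total.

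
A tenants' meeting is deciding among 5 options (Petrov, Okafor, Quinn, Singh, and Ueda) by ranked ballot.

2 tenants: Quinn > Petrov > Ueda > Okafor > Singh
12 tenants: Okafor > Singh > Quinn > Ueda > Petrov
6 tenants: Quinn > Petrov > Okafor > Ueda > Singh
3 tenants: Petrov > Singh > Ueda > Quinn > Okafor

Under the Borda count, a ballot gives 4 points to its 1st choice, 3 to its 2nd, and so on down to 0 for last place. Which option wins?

Okafor

Borda scores:
  Petrov: 2·3 + 12·0 + 6·3 + 3·4 = 36
  Okafor: 2·1 + 12·4 + 6·2 + 3·0 = 62
  Quinn: 2·4 + 12·2 + 6·4 + 3·1 = 59
  Singh: 2·0 + 12·3 + 6·0 + 3·3 = 45
  Ueda: 2·2 + 12·1 + 6·1 + 3·2 = 28
Okafor has the highest total.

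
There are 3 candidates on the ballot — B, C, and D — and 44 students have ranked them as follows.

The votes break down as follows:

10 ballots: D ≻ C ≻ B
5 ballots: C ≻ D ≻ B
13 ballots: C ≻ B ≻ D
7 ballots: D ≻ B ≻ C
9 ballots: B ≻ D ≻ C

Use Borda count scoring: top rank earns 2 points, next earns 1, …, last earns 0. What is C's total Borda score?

Borda scores:
  B: 10·0 + 5·0 + 13·1 + 7·1 + 9·2 = 38
  C: 10·1 + 5·2 + 13·2 + 7·0 + 9·0 = 46
  D: 10·2 + 5·1 + 13·0 + 7·2 + 9·1 = 48

46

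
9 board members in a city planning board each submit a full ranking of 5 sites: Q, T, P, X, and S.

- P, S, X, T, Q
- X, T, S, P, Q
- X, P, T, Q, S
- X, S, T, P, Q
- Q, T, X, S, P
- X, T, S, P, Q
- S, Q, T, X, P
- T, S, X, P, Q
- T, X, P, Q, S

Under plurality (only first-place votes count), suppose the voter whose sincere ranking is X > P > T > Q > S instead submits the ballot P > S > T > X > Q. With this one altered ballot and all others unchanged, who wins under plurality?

First-place totals with the altered ballot: Q 1, T 2, P 2, X 3, S 1.
The winner is unchanged: still X.

X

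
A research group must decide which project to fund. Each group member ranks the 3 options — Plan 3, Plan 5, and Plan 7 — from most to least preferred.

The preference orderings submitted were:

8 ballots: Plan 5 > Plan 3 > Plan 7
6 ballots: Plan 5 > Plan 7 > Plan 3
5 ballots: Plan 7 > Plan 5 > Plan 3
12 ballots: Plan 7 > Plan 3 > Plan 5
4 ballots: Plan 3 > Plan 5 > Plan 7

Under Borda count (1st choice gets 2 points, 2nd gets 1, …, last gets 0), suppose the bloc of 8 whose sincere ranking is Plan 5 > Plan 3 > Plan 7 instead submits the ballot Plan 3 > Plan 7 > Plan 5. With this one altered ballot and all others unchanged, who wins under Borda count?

Borda totals with the altered ballot: Plan 3 36, Plan 5 21, Plan 7 48.
The winner is unchanged: still Plan 7.

Plan 7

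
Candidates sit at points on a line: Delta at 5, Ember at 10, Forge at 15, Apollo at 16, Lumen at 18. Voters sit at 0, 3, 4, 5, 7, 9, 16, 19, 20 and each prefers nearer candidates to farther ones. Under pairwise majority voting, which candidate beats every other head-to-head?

With single-peaked preferences on a line, the Condorcet winner is the candidate closest to the median voter.
The median voter (position 7) is closest to Delta at 5.
Check: Delta vs Forge — voters closer to Delta: 6 of 9.

Delta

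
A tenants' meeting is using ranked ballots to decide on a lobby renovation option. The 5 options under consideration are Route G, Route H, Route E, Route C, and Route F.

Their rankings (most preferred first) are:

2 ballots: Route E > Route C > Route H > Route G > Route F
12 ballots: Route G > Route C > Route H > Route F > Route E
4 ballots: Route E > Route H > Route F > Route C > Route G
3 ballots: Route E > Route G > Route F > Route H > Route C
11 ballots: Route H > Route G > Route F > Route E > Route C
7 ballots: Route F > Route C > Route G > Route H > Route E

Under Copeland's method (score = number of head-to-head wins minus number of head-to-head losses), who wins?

Route G

Pairwise results:
  Route G vs Route H: Route G wins 22–17.
  Route G vs Route E: Route G wins 30–9.
  Route G vs Route C: Route G wins 26–13.
  Route G vs Route F: Route G wins 28–11.
  Route H vs Route E: Route H wins 30–9.
  Route H vs Route C: Route C wins 21–18.
  Route H vs Route F: Route H wins 29–10.
  Route E vs Route C: Route E wins 20–19.
  Route E vs Route F: Route F wins 30–9.
  Route C vs Route F: Route F wins 25–14.
Copeland scores (wins − losses):
  Route G: 4 − 0 = 4
  Route H: 2 − 2 = 0
  Route E: 1 − 3 = -2
  Route C: 1 − 3 = -2
  Route F: 2 − 2 = 0
Route G has the best Copeland score.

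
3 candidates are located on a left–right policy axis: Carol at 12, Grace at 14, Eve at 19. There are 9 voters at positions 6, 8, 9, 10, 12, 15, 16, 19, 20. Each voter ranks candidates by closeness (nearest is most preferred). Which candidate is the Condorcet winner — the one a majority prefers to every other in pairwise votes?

With single-peaked preferences on a line, the Condorcet winner is the candidate closest to the median voter.
The median voter (position 12) is closest to Carol at 12.
Check: Carol vs Eve — voters closer to Carol: 6 of 9.

Carol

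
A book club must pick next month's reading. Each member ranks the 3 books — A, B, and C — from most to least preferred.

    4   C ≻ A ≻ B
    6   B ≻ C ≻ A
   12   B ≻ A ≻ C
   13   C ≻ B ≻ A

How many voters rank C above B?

17

Ballots ranking C above B: 4+13 = 17.
Ballots ranking B above C: 6+12 = 18.
So 17 of 35 voters prefer C to B.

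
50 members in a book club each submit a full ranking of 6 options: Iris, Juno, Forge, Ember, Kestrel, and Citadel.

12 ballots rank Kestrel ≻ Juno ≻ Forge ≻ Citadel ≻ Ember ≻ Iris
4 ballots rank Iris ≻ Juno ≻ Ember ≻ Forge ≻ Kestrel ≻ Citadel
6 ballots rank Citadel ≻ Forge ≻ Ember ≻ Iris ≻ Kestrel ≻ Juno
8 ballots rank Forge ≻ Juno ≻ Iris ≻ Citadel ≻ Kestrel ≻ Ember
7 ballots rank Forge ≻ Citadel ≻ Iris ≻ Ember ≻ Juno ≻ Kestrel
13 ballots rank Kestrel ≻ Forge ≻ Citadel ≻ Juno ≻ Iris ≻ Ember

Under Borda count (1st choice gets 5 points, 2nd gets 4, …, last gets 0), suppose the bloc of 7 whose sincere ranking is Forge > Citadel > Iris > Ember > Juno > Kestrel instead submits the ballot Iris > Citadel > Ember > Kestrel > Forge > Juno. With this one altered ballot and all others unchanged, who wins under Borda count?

Borda totals with the altered ballot: Iris 104, Juno 122, Forge 167, Ember 63, Kestrel 157, Citadel 137.
The winner is unchanged: still Forge.

Forge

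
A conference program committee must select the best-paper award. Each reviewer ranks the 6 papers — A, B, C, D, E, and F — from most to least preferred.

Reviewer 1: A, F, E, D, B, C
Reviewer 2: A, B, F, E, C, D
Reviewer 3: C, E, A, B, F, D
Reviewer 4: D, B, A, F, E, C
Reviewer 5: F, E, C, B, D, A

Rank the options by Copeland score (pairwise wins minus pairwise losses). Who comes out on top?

A

Pairwise results:
  A vs B: A wins 3–2.
  A vs C: A wins 3–2.
  A vs D: A wins 3–2.
  A vs E: A wins 3–2.
  A vs F: A wins 4–1.
  B vs C: B wins 3–2.
  B vs D: B wins 3–2.
  B vs E: E wins 3–2.
  B vs F: B wins 3–2.
  C vs D: C wins 3–2.
  C vs E: E wins 4–1.
  C vs F: F wins 4–1.
  D vs E: E wins 4–1.
  D vs F: F wins 4–1.
  E vs F: F wins 4–1.
Copeland scores (wins − losses):
  A: 5 − 0 = 5
  B: 3 − 2 = 1
  C: 1 − 4 = -3
  D: 0 − 5 = -5
  E: 3 − 2 = 1
  F: 3 − 2 = 1
A has the best Copeland score.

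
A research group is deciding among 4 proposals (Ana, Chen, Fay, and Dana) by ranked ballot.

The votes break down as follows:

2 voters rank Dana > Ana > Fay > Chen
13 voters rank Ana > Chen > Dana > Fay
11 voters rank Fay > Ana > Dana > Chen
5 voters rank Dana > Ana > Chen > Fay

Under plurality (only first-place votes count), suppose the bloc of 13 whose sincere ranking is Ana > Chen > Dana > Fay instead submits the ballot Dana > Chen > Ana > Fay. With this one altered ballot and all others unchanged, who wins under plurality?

First-place totals with the altered ballot: Ana 0, Chen 0, Fay 11, Dana 20.
The switch changes the winner from Ana to Dana.

Dana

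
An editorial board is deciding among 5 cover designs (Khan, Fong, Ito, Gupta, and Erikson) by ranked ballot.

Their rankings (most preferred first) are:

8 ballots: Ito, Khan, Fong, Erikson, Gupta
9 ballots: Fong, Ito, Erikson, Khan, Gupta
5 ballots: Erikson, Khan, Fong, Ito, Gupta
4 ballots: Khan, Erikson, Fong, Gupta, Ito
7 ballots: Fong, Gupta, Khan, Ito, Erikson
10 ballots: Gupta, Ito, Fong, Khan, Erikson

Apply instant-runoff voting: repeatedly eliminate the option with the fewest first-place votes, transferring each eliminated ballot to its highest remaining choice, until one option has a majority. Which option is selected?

Fong

Round 1: Fong 16, Gupta 10, Ito 8, Erikson 5, Khan 4. Khan has the fewest and is eliminated.
Round 2: Fong 16, Gupta 10, Erikson 9, Ito 8. Ito has the fewest and is eliminated.
Round 3: Fong 24, Gupta 10, Erikson 9. Fong has a majority.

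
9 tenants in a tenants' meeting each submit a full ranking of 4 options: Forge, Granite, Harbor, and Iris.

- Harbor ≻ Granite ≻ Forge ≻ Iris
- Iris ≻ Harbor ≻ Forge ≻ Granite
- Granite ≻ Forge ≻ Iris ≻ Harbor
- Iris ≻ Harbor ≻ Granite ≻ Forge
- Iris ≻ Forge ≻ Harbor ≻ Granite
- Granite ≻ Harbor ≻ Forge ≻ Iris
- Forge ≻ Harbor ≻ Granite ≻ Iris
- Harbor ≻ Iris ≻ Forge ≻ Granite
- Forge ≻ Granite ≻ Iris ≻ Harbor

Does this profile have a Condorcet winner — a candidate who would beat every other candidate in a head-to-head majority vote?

Head-to-head results (9 voters total):
Forge vs Granite: Forge wins 5–4.
Forge vs Harbor: Harbor wins 5–4.
Forge vs Iris: Forge wins 5–4.
Granite vs Harbor: Harbor wins 6–3.
Granite vs Iris: Granite wins 5–4.
Harbor vs Iris: Iris wins 5–4.
No candidate beats all others: Forge beats Iris beats Harbor beats Forge, a majority cycle.

No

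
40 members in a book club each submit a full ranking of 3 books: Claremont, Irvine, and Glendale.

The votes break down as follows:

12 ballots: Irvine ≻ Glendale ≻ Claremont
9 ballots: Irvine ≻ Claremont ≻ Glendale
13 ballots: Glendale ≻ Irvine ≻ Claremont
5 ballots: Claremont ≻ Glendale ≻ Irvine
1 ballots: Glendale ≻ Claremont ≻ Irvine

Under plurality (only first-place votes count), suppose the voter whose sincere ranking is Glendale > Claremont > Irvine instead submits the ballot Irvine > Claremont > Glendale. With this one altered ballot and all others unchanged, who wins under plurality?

First-place totals with the altered ballot: Claremont 5, Irvine 22, Glendale 13.
The winner is unchanged: still Irvine.

Irvine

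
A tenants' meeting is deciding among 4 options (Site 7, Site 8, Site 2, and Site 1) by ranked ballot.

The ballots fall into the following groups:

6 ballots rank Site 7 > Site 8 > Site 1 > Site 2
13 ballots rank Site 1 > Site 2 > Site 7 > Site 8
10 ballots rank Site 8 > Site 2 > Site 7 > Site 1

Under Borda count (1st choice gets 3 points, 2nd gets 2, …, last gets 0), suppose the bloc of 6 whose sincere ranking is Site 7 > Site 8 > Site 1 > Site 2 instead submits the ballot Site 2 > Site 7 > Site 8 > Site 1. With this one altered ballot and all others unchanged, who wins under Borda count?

Site 2

Borda totals with the altered ballot: Site 7 35, Site 8 36, Site 2 64, Site 1 39.
The winner is unchanged: still Site 2.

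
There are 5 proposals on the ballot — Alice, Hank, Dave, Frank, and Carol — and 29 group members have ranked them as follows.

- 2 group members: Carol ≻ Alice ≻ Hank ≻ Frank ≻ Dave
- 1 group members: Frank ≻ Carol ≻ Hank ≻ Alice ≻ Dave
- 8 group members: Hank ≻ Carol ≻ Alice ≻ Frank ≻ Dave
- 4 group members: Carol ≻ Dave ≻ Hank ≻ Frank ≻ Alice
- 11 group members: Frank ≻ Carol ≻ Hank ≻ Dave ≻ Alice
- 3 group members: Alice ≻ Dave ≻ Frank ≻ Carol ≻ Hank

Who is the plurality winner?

Frank

First-place vote totals:
  Alice: 3
  Hank: 8
  Dave: 0
  Frank: 12
  Carol: 6
Frank has the most first-place votes.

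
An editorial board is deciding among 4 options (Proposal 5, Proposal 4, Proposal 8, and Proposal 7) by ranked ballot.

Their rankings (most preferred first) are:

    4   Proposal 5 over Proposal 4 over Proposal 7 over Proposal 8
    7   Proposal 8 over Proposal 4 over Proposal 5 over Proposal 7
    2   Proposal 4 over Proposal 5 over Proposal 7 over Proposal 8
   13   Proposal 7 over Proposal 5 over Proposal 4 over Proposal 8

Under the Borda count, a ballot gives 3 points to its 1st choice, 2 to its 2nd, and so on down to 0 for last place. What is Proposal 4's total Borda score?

Borda scores:
  Proposal 5: 4·3 + 7·1 + 2·2 + 13·2 = 49
  Proposal 4: 4·2 + 7·2 + 2·3 + 13·1 = 41
  Proposal 8: 4·0 + 7·3 + 2·0 + 13·0 = 21
  Proposal 7: 4·1 + 7·0 + 2·1 + 13·3 = 45

41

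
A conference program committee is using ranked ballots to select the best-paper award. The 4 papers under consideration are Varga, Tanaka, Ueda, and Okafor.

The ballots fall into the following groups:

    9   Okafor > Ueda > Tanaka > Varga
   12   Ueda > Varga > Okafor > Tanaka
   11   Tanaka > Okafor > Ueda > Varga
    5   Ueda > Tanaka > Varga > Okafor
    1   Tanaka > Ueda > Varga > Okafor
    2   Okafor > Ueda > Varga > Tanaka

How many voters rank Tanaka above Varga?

26

Ballots ranking Tanaka above Varga: 9+11+5+1 = 26.
Ballots ranking Varga above Tanaka: 12+2 = 14.
So 26 of 40 voters prefer Tanaka to Varga.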